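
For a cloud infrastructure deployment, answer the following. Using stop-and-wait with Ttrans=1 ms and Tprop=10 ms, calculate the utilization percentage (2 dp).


Given: Ttrans = 1 ms, Tprop = 10 ms
RTT = 2 * Tprop = 2 * 10 = 20 ms
U = Ttrans / (Ttrans + RTT)
U = 1 / (1 + 20)
U = 1 / 21 = 0.047619
U% = 4.76%

4.76


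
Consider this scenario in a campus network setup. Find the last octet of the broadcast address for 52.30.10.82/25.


Given: IP = 52.30.10.82, prefix = /25
Host bits = 32 - 25 = 7
Network last octet = 82 AND mask = 0
Host part size = 2^7 - 1 = 127
Broadcast last octet = 0 OR 127 = 127

127


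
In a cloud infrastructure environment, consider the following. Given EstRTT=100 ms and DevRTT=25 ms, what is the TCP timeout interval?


Given: EstRTT = 100 ms, DevRTT = 25 ms
Timeout = EstRTT + 4 * DevRTT
4 * DevRTT = 4 * 25 = 100
Timeout = 100 + 100 = 200 ms

200


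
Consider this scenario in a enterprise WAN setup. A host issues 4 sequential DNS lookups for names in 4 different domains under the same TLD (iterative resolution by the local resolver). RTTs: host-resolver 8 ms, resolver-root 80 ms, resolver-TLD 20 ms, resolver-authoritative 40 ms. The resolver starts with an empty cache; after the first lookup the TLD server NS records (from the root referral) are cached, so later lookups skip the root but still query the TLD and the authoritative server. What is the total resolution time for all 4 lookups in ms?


Lookup 1 (cold cache): local + root + TLD + auth = 8 + 80 + 20 + 40 = 148 ms
Lookups 2..4 (TLD NS cached -> skip root; new domain -> still ask TLD and auth): local + TLD + auth = 8 + 20 + 40 = 68 ms each
Remaining 3 lookups: 3 * 68 = 204 ms
Total = 148 + 204 = 352 ms

352


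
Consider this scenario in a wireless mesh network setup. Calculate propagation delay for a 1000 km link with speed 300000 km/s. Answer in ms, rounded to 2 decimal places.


Given: distance = 1000 km, speed = 300000 km/s
Delay = distance / speed = 1000 / 300000 seconds
Delay in ms = 1000 * 1000 / 300000
Delay = 3.3333 ms
Rounded to 2 dp = 3.33 ms

3.33


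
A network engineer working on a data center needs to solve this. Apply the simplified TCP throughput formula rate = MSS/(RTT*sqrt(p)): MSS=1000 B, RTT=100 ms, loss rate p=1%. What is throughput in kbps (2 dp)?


Given: MSS = 1000 bytes, RTT = 100 ms, loss = 1%
RTT in seconds = 100 / 1000 = 0.1
Loss rate = 1% = 0.01
sqrt(loss) = sqrt(0.01) = 0.1
Throughput (bytes/s) = 1000 / (0.1 * 0.1) = 100000.0000
Throughput (kbps) = 100000.0000 * 8 / 1000 = 800.000000 -> 800.00 kbps (2 dp)

800.00


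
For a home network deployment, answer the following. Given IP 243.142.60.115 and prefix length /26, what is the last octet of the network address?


Given: IP = 243.142.60.115, prefix = /26
Subnet mask = 255.255.255.192
Last octet of IP: 115
Last octet of mask: 192
Network last octet = 115 AND 192 = 64

64


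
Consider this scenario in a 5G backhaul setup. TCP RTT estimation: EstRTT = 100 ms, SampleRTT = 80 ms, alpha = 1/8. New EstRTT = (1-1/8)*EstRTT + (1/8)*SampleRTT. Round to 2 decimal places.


Given: EstRTT = 100 ms, SampleRTT = 80 ms, alpha = 1/8
New EstRTT = (1 - alpha) * EstRTT + alpha * SampleRTT
(7/8) * 100 = 87.5
(1/8) * 80 = 10
New EstRTT = 87.5 + 10 = 97.5 ms -> 97.50 ms (2 dp)

97.50


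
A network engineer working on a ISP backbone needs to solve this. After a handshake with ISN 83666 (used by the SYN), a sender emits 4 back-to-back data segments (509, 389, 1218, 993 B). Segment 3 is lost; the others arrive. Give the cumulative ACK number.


SYN uses sequence number 83666; first data byte = ISN + 1 = 83667.
Segment 1: SEQ = 83667, len = 509 B, covers [83667, 84175]
Segment 2: SEQ = 84176, len = 389 B, covers [84176, 84564]
Segment 3: SEQ = 84565, len = 1218 B, covers [84565, 85782] [LOST]
Segment 4: SEQ = 85783, len = 993 B, covers [85783, 86775]
In-order data received: bytes [83667, 84564] (segments 1..2).
Segment 3 missing -> gap begins at byte 84565; later segments buffered out of order.
Cumulative ACK = next expected in-order byte = 83667 + 509 + 389 = 84565

84565


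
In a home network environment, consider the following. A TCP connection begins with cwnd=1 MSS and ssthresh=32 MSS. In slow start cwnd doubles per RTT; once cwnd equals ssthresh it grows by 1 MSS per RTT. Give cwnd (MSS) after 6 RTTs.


RTT 0: cwnd = 1 MSS (initial)
RTT 1: cwnd = 2 MSS (slow start, doubled)
RTT 2: cwnd = 4 MSS (slow start, doubled)
RTT 3: cwnd = 8 MSS (slow start, doubled)
RTT 4: cwnd = 16 MSS (slow start, doubled)
RTT 5: cwnd = 32 MSS (slow start, doubled)
RTT 6: cwnd = 33 MSS (congestion avoidance, +1)

33


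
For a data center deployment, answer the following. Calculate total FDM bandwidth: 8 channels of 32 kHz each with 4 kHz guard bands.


Given: 8 channels, 32 kHz each, guard = 4 kHz
Channel bandwidth = 8 * 32 = 256 kHz
Guard bands = 7 gaps * 4 kHz = 28 kHz
Total = 256 + 28 = 284 kHz

284


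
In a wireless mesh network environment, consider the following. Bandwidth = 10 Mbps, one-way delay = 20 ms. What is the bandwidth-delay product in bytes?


Given: bandwidth = 10 Mbps, delay = 20 ms
BDP in bits = 10 * 10^6 * 20 / 1000
BDP in bits = 200000
BDP in bytes = 200000 / 8 = 25000

25000


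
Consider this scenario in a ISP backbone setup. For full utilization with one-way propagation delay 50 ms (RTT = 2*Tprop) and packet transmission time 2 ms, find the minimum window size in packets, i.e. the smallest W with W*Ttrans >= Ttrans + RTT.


Given: Ttrans = 2 ms, RTT = 100 ms (= 2 * Tprop, Tprop = 50 ms)
Time until first ACK returns = Ttrans + RTT = 2 + 100 = 102 ms
Need W * Ttrans >= Ttrans + RTT  ->  W >= (Ttrans + RTT) / Ttrans
(Ttrans + RTT) / Ttrans = 102 / 2 = 51
W_min = ceil(51) = 51

51


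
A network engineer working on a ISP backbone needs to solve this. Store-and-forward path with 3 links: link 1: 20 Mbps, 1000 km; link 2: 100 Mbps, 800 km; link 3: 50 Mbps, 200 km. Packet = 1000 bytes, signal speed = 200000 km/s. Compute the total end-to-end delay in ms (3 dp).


Packet = 1000 bytes = 8000 bits. Store-and-forward: sum (t_trans + t_prop) per link.
Link 1: t_trans = 8000/(20*10^6) s = 0.4000 ms; t_prop = 1000/200000 s = 5.0000 ms; subtotal = 5.4000 ms
Link 2: t_trans = 8000/(100*10^6) s = 0.0800 ms; t_prop = 800/200000 s = 4.0000 ms; subtotal = 4.0800 ms
Link 3: t_trans = 8000/(50*10^6) s = 0.1600 ms; t_prop = 200/200000 s = 1.0000 ms; subtotal = 1.1600 ms
End-to-end = 5.4000 + 4.0800 + 1.1600 = 10.6400 ms -> 10.640 ms (3 dp)

10.640


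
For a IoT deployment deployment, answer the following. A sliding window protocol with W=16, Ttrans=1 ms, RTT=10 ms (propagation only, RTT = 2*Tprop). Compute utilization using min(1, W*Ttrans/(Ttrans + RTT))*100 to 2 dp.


Given: W = 16, Ttrans = 1 ms, RTT = 10 ms (= 2 * Tprop, Tprop = 5 ms)
Cycle time = Ttrans + RTT = 1 + 10 = 11 ms (first packet sent until its ACK returns)
W * Ttrans = 16 * 1 = 16 ms of sending per cycle
W * Ttrans / (Ttrans + RTT) = 16 / 11 = 1.454545
U = min(1, 1.454545) = 1.000000
U% = 100.00%

100.00


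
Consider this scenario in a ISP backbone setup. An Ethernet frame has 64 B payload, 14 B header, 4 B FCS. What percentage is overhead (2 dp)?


Given: payload = 64 B, header = 14 B, trailer = 4 B
Overhead bytes = header + trailer = 14 + 4 = 18
Total frame = payload + overhead = 64 + 18 = 82
Overhead % = 18 / 82 * 100 = 21.9512% -> 21.95% (2 dp)

21.95


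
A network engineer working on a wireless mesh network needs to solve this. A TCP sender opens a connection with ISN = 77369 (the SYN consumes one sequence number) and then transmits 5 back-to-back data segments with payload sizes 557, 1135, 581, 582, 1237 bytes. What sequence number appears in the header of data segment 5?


The SYN occupies sequence number ISN = 77369, so the first data byte is ISN + 1 = 77370.
SEQ of data segment i = (ISN + 1) + sum of payload sizes of segments 1..i-1.
Segment 1: SEQ = 77370, payload = 557 bytes
Segment 2: SEQ = 77927, payload = 1135 bytes
Segment 3: SEQ = 79062, payload = 581 bytes
Segment 4: SEQ = 79643, payload = 582 bytes
Segment 5: SEQ = 80225, payload = 1237 bytes
SEQ of segment 5 = 77370 + 557 + 1135 + 581 + 582 = 80225

80225


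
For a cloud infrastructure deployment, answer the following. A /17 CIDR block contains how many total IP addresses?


Given: CIDR prefix /17
Host bits = 32 - 17 = 15
Total addresses = 2^15 = 32768

32768


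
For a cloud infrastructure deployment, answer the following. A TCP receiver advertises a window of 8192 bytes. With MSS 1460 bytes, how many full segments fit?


Given: RWND = 8192 bytes, MSS = 1460 bytes
Full segments = floor(RWND / MSS)
Full segments = floor(8192 / 1460)
Full segments = floor(5.611) = 5

5


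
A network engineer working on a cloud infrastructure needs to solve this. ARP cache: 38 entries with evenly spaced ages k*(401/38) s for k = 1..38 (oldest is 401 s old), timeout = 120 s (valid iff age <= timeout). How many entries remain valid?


Ages are k * 401/38 s for k = 1..38 (spacing = 10.5526 s).
Entry k is valid iff k * 401/38 <= 120 iff k <= 38 * 120 / 401 = 11.3716
n_valid = floor(11.3716) = 11
(n_stale = 38 - 11 = 27)

11


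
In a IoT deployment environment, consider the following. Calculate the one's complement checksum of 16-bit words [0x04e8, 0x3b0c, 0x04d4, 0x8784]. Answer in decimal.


Given words: [0x04e8, 0x3b0c, 0x04d4, 0x8784]
Step 1: Sum all words
Raw sum = 1256 + 15116 + 1236 + 34692 = 52300
One's complement = ~52300 & 0xFFFF = 13235

13235


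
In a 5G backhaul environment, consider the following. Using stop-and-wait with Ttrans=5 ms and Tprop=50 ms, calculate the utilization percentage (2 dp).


Given: Ttrans = 5 ms, Tprop = 50 ms
RTT = 2 * Tprop = 2 * 50 = 100 ms
U = Ttrans / (Ttrans + RTT)
U = 5 / (5 + 100)
U = 5 / 105 = 0.047619
U% = 4.76%

4.76


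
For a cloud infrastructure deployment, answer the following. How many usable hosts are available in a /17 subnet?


Given: subnet mask /17
Host bits = 32 - 17 = 15
Total addresses = 2^15 = 32768
Usable hosts = 32768 - 2 (network + broadcast) = 32766

32766


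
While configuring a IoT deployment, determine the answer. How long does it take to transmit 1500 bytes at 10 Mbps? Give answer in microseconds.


Given: packet = 1500 bytes, bandwidth = 10 Mbps
Packet in bits = 1500 * 8 = 12000 bits
Bandwidth = 10 * 10^6 = 10000000 bps
Time = 12000 / 10000000 seconds
Time in us = 12000 * 10^6 / 10000000 = 1200

1200


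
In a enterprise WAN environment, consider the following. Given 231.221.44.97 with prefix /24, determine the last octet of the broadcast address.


Given: IP = 231.221.44.97, prefix = /24
Host bits = 32 - 24 = 8
Network last octet = 97 AND mask = 0
Host part size = 2^8 - 1 = 255
Broadcast last octet = 0 OR 255 = 255

255


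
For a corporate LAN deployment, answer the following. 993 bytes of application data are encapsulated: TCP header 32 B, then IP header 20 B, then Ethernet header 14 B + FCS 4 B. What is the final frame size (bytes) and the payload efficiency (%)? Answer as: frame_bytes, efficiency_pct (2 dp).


TCP segment = 993 + 32 = 1025 B
IP packet = 1025 + 20 = 1045 B
Ethernet frame = 1045 + 14 + 4 = 1063 B
Efficiency = app / frame = 993 / 1063 = 0.934149 = 93.4149% -> 93.41% (2 dp)

1063, 93.41


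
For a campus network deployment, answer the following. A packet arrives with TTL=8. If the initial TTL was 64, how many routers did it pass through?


Given: initial TTL = 64, received TTL = 8
Hops = initial TTL - received TTL
Hops = 64 - 8 = 56

56


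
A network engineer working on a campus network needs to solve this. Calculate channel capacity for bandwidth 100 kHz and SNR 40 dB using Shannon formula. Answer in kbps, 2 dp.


Given: B = 100 kHz, SNR = 40 dB
SNR linear = 10^(40/10) = 10000
1 + SNR = 10001
log2(10001) = 13.2878566418
C = 100 * 1000 * 13.2878566418 = 1328785.6642 bps
C = 1328.785664 kbps -> 1328.79 kbps (2 dp)

1328.79


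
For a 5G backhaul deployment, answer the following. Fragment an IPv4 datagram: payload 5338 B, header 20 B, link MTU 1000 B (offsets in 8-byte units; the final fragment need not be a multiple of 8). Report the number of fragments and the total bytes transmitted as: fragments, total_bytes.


Max data per non-final fragment = floor((MTU - header)/8)*8 = floor((1000 - 20)/8)*8 = floor(980/8)*8 = 976 B
Final fragment needs no 8-byte alignment: it can carry up to MTU - header = 980 B
Non-final fragments needed = ceil((payload - 980) / 976) = ceil(4358/976) = ceil(4.4652) = 5
Number of fragments = 5 + 1 = 6
Fragment sizes (data): 5 * 976 B + 458 B (last, 458 <= 980 OK)
Total bytes sent = payload + n_frags * header = 5338 + 6*20 = 5338 + 120 = 5458 B

6, 5458


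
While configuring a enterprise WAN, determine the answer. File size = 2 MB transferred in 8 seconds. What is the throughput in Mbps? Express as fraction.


Given: file = 2 MB, time = 8 s
File in Mb = 2 * 8 = 16 Mb
Throughput = 16 / 8 Mbps
Throughput = 2 Mbps

2


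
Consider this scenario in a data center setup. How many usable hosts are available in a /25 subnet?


Given: subnet mask /25
Host bits = 32 - 25 = 7
Total addresses = 2^7 = 128
Usable hosts = 128 - 2 (network + broadcast) = 126

126


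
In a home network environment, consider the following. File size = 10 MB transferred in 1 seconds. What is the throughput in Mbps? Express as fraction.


Given: file = 10 MB, time = 1 s
File in Mb = 10 * 8 = 80 Mb
Throughput = 80 / 1 Mbps
Throughput = 80 Mbps

80


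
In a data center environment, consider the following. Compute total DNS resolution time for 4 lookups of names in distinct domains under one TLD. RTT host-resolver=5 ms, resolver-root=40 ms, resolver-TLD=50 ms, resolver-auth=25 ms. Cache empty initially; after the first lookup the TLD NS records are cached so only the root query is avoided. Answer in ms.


Lookup 1 (cold cache): local + root + TLD + auth = 5 + 40 + 50 + 25 = 120 ms
Lookups 2..4 (TLD NS cached -> skip root; new domain -> still ask TLD and auth): local + TLD + auth = 5 + 50 + 25 = 80 ms each
Remaining 3 lookups: 3 * 80 = 240 ms
Total = 120 + 240 = 360 ms

360


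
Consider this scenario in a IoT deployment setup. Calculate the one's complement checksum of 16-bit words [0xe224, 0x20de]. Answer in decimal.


Given words: [0xe224, 0x20de]
Step 1: Sum all words
Raw sum = 57892 + 8414 = 66306
Step 2: Fold carry: (770 + 1) = 771
One's complement = ~771 & 0xFFFF = 64764

64764


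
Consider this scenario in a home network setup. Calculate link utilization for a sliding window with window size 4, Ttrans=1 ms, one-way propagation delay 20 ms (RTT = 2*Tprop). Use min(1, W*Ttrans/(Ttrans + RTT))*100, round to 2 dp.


Given: W = 4, Ttrans = 1 ms, RTT = 40 ms (= 2 * Tprop, Tprop = 20 ms)
Cycle time = Ttrans + RTT = 1 + 40 = 41 ms (first packet sent until its ACK returns)
W * Ttrans = 4 * 1 = 4 ms of sending per cycle
W * Ttrans / (Ttrans + RTT) = 4 / 41 = 0.097561
U = min(1, 0.097561) = 0.097561
U% = 9.76%

9.76


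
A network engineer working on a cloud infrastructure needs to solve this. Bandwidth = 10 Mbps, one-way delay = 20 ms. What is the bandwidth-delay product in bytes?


Given: bandwidth = 10 Mbps, delay = 20 ms
BDP in bits = 10 * 10^6 * 20 / 1000
BDP in bits = 200000
BDP in bytes = 200000 / 8 = 25000

25000


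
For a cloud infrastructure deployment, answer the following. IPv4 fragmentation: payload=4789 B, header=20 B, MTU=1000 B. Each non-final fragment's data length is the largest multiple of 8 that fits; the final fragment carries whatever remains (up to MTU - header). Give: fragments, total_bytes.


Max data per non-final fragment = floor((MTU - header)/8)*8 = floor((1000 - 20)/8)*8 = floor(980/8)*8 = 976 B
Final fragment needs no 8-byte alignment: it can carry up to MTU - header = 980 B
Non-final fragments needed = ceil((payload - 980) / 976) = ceil(3809/976) = ceil(3.9027) = 4
Number of fragments = 4 + 1 = 5
Fragment sizes (data): 4 * 976 B + 885 B (last, 885 <= 980 OK)
Total bytes sent = payload + n_frags * header = 4789 + 5*20 = 4789 + 100 = 4889 B

5, 4889


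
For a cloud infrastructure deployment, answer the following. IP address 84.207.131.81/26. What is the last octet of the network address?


Given: IP = 84.207.131.81, prefix = /26
Subnet mask = 255.255.255.192
Last octet of IP: 81
Last octet of mask: 192
Network last octet = 81 AND 192 = 64

64


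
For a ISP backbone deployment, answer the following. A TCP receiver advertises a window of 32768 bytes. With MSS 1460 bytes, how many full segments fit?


Given: RWND = 32768 bytes, MSS = 1460 bytes
Full segments = floor(RWND / MSS)
Full segments = floor(32768 / 1460)
Full segments = floor(22.4438) = 22

22


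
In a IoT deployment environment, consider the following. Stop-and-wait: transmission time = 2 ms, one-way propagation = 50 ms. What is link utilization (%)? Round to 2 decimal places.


Given: Ttrans = 2 ms, Tprop = 50 ms
RTT = 2 * Tprop = 2 * 50 = 100 ms
U = Ttrans / (Ttrans + RTT)
U = 2 / (2 + 100)
U = 2 / 102 = 0.019608
U% = 1.96%

1.96


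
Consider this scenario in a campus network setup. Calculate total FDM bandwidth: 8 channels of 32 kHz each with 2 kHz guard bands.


Given: 8 channels, 32 kHz each, guard = 2 kHz
Channel bandwidth = 8 * 32 = 256 kHz
Guard bands = 7 gaps * 2 kHz = 14 kHz
Total = 256 + 14 = 270 kHz

270


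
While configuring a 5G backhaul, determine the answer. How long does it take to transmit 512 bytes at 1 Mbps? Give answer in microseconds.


Given: packet = 512 bytes, bandwidth = 1 Mbps
Packet in bits = 512 * 8 = 4096 bits
Bandwidth = 1 * 10^6 = 1000000 bps
Time = 4096 / 1000000 seconds
Time in us = 4096 * 10^6 / 1000000 = 4096

4096


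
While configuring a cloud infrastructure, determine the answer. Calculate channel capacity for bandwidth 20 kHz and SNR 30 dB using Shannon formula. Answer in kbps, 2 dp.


Given: B = 20 kHz, SNR = 30 dB
SNR linear = 10^(30/10) = 1000
1 + SNR = 1001
log2(1001) = 9.9672262588
C = 20 * 1000 * 9.9672262588 = 199344.5252 bps
C = 199.344525 kbps -> 199.34 kbps (2 dp)

199.34


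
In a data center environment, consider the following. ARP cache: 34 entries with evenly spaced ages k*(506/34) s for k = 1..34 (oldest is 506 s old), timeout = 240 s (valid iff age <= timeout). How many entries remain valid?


Ages are k * 506/34 s for k = 1..34 (spacing = 14.8824 s).
Entry k is valid iff k * 506/34 <= 240 iff k <= 34 * 240 / 506 = 16.1265
n_valid = floor(16.1265) = 16
(n_stale = 34 - 16 = 18)

16


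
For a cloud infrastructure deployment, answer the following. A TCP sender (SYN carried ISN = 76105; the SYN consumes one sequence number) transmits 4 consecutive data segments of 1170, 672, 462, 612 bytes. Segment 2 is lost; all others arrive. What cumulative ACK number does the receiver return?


SYN uses sequence number 76105; first data byte = ISN + 1 = 76106.
Segment 1: SEQ = 76106, len = 1170 B, covers [76106, 77275]
Segment 2: SEQ = 77276, len = 672 B, covers [77276, 77947] [LOST]
Segment 3: SEQ = 77948, len = 462 B, covers [77948, 78409]
Segment 4: SEQ = 78410, len = 612 B, covers [78410, 79021]
In-order data received: bytes [76106, 77275] (segments 1..1).
Segment 2 missing -> gap begins at byte 77276; later segments buffered out of order.
Cumulative ACK = next expected in-order byte = 76106 + 1170 = 77276

77276


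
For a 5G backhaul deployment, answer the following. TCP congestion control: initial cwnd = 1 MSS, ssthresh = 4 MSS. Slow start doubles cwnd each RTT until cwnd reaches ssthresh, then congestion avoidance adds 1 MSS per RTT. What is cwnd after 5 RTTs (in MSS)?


RTT 0: cwnd = 1 MSS (initial)
RTT 1: cwnd = 2 MSS (slow start, doubled)
RTT 2: cwnd = 4 MSS (slow start, doubled)
RTT 3: cwnd = 5 MSS (congestion avoidance, +1)
RTT 4: cwnd = 6 MSS (congestion avoidance, +1)
RTT 5: cwnd = 7 MSS (congestion avoidance, +1)

7


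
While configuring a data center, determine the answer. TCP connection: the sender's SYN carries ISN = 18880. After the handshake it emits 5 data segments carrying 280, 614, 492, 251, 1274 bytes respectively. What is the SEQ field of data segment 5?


The SYN occupies sequence number ISN = 18880, so the first data byte is ISN + 1 = 18881.
SEQ of data segment i = (ISN + 1) + sum of payload sizes of segments 1..i-1.
Segment 1: SEQ = 18881, payload = 280 bytes
Segment 2: SEQ = 19161, payload = 614 bytes
Segment 3: SEQ = 19775, payload = 492 bytes
Segment 4: SEQ = 20267, payload = 251 bytes
Segment 5: SEQ = 20518, payload = 1274 bytes
SEQ of segment 5 = 18881 + 280 + 614 + 492 + 251 = 20518

20518


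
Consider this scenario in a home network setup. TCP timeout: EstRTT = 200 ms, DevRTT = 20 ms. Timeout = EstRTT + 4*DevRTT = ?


Given: EstRTT = 200 ms, DevRTT = 20 ms
Timeout = EstRTT + 4 * DevRTT
4 * DevRTT = 4 * 20 = 80
Timeout = 200 + 80 = 280 ms

280


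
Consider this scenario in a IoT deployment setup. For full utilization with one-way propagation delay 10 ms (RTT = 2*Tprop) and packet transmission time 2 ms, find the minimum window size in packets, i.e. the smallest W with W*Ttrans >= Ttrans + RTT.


Given: Ttrans = 2 ms, RTT = 20 ms (= 2 * Tprop, Tprop = 10 ms)
Time until first ACK returns = Ttrans + RTT = 2 + 20 = 22 ms
Need W * Ttrans >= Ttrans + RTT  ->  W >= (Ttrans + RTT) / Ttrans
(Ttrans + RTT) / Ttrans = 22 / 2 = 11
W_min = ceil(11) = 11

11


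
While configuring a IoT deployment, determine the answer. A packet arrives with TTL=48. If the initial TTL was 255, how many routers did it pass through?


Given: initial TTL = 255, received TTL = 48
Hops = initial TTL - received TTL
Hops = 255 - 48 = 207

207


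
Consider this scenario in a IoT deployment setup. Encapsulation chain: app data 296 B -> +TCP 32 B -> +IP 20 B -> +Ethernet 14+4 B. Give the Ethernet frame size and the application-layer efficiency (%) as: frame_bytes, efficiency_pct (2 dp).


TCP segment = 296 + 32 = 328 B
IP packet = 328 + 20 = 348 B
Ethernet frame = 348 + 14 + 4 = 366 B
Efficiency = app / frame = 296 / 366 = 0.808743 = 80.8743% -> 80.87% (2 dp)

366, 80.87


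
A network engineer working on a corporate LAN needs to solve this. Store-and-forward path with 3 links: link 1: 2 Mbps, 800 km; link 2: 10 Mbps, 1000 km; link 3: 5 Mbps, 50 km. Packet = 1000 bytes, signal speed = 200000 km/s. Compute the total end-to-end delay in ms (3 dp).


Packet = 1000 bytes = 8000 bits. Store-and-forward: sum (t_trans + t_prop) per link.
Link 1: t_trans = 8000/(2*10^6) s = 4.0000 ms; t_prop = 800/200000 s = 4.0000 ms; subtotal = 8.0000 ms
Link 2: t_trans = 8000/(10*10^6) s = 0.8000 ms; t_prop = 1000/200000 s = 5.0000 ms; subtotal = 5.8000 ms
Link 3: t_trans = 8000/(5*10^6) s = 1.6000 ms; t_prop = 50/200000 s = 0.2500 ms; subtotal = 1.8500 ms
End-to-end = 8.0000 + 5.8000 + 1.8500 = 15.6500 ms -> 15.650 ms (3 dp)

15.650


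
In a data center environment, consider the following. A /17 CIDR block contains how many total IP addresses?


Given: CIDR prefix /17
Host bits = 32 - 17 = 15
Total addresses = 2^15 = 32768

32768


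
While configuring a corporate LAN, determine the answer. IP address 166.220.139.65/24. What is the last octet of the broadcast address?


Given: IP = 166.220.139.65, prefix = /24
Host bits = 32 - 24 = 8
Network last octet = 65 AND mask = 0
Host part size = 2^8 - 1 = 255
Broadcast last octet = 0 OR 255 = 255

255


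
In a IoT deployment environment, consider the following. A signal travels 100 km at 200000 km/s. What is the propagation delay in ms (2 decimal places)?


Given: distance = 100 km, speed = 200000 km/s
Delay = distance / speed = 100 / 200000 seconds
Delay in ms = 100 * 1000 / 200000
Delay = 0.5000 ms
Rounded to 2 dp = 0.50 ms

0.50


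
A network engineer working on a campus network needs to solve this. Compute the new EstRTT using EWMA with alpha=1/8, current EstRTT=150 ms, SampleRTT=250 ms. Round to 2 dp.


Given: EstRTT = 150 ms, SampleRTT = 250 ms, alpha = 1/8
New EstRTT = (1 - alpha) * EstRTT + alpha * SampleRTT
(7/8) * 150 = 131.25
(1/8) * 250 = 31.25
New EstRTT = 131.25 + 31.25 = 162.5 ms -> 162.50 ms (2 dp)

162.50


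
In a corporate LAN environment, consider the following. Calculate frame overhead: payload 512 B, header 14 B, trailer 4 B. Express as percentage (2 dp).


Given: payload = 512 B, header = 14 B, trailer = 4 B
Overhead bytes = header + trailer = 14 + 4 = 18
Total frame = payload + overhead = 512 + 18 = 530
Overhead % = 18 / 530 * 100 = 3.3962% -> 3.40% (2 dp)

3.40


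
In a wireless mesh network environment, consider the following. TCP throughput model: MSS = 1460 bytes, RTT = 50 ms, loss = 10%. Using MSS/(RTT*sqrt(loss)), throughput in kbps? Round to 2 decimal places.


Given: MSS = 1460 bytes, RTT = 50 ms, loss = 10%
RTT in seconds = 50 / 1000 = 0.05
Loss rate = 10% = 0.1
sqrt(loss) = sqrt(0.1) = 0.316227766017
Throughput (bytes/s) = 1460 / (0.05 * 0.316227766017) = 92338.5077
Throughput (kbps) = 92338.5077 * 8 / 1000 = 738.708061 -> 738.71 kbps (2 dp)

738.71


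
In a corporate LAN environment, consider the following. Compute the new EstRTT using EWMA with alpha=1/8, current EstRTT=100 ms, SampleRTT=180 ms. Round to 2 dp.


Given: EstRTT = 100 ms, SampleRTT = 180 ms, alpha = 1/8
New EstRTT = (1 - alpha) * EstRTT + alpha * SampleRTT
(7/8) * 100 = 87.5
(1/8) * 180 = 22.5
New EstRTT = 87.5 + 22.5 = 110 ms -> 110.00 ms (2 dp)

110.00


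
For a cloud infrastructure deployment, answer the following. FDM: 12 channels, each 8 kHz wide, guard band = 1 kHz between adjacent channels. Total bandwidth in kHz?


Given: 12 channels, 8 kHz each, guard = 1 kHz
Channel bandwidth = 12 * 8 = 96 kHz
Guard bands = 11 gaps * 1 kHz = 11 kHz
Total = 96 + 11 = 107 kHz

107


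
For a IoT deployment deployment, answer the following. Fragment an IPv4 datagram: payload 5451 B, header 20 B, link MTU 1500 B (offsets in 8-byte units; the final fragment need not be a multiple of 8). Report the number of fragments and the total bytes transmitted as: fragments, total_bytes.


Max data per non-final fragment = floor((MTU - header)/8)*8 = floor((1500 - 20)/8)*8 = floor(1480/8)*8 = 1480 B
Final fragment needs no 8-byte alignment: it can carry up to MTU - header = 1480 B
Non-final fragments needed = ceil((payload - 1480) / 1480) = ceil(3971/1480) = ceil(2.6831) = 3
Number of fragments = 3 + 1 = 4
Fragment sizes (data): 3 * 1480 B + 1011 B (last, 1011 <= 1480 OK)
Total bytes sent = payload + n_frags * header = 5451 + 4*20 = 5451 + 80 = 5531 B

4, 5531


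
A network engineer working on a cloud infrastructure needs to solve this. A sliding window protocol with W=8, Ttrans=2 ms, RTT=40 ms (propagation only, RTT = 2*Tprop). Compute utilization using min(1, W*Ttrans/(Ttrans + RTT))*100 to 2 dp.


Given: W = 8, Ttrans = 2 ms, RTT = 40 ms (= 2 * Tprop, Tprop = 20 ms)
Cycle time = Ttrans + RTT = 2 + 40 = 42 ms (first packet sent until its ACK returns)
W * Ttrans = 8 * 2 = 16 ms of sending per cycle
W * Ttrans / (Ttrans + RTT) = 16 / 42 = 0.380952
U = min(1, 0.380952) = 0.380952
U% = 38.10%

38.10


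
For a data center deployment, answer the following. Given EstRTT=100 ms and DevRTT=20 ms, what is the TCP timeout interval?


Given: EstRTT = 100 ms, DevRTT = 20 ms
Timeout = EstRTT + 4 * DevRTT
4 * DevRTT = 4 * 20 = 80
Timeout = 100 + 80 = 180 ms

180


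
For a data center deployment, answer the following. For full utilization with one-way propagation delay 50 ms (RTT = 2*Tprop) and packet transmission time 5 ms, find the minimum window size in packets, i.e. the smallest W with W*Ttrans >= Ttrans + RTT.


Given: Ttrans = 5 ms, RTT = 100 ms (= 2 * Tprop, Tprop = 50 ms)
Time until first ACK returns = Ttrans + RTT = 5 + 100 = 105 ms
Need W * Ttrans >= Ttrans + RTT  ->  W >= (Ttrans + RTT) / Ttrans
(Ttrans + RTT) / Ttrans = 105 / 5 = 21
W_min = ceil(21) = 21

21


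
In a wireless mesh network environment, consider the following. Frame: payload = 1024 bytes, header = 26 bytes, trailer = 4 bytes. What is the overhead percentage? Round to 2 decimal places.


Given: payload = 1024 B, header = 26 B, trailer = 4 B
Overhead bytes = header + trailer = 26 + 4 = 30
Total frame = payload + overhead = 1024 + 30 = 1054
Overhead % = 30 / 1054 * 100 = 2.8463% -> 2.85% (2 dp)

2.85


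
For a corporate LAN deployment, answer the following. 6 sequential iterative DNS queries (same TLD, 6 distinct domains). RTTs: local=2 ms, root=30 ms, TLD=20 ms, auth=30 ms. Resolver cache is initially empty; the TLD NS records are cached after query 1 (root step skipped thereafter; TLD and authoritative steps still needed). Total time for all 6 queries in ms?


Lookup 1 (cold cache): local + root + TLD + auth = 2 + 30 + 20 + 30 = 82 ms
Lookups 2..6 (TLD NS cached -> skip root; new domain -> still ask TLD and auth): local + TLD + auth = 2 + 20 + 30 = 52 ms each
Remaining 5 lookups: 5 * 52 = 260 ms
Total = 82 + 260 = 342 ms

342


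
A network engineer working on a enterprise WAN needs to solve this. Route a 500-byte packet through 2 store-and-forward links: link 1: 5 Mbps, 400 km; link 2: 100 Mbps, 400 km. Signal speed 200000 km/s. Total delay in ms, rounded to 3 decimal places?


Packet = 500 bytes = 4000 bits. Store-and-forward: sum (t_trans + t_prop) per link.
Link 1: t_trans = 4000/(5*10^6) s = 0.8000 ms; t_prop = 400/200000 s = 2.0000 ms; subtotal = 2.8000 ms
Link 2: t_trans = 4000/(100*10^6) s = 0.0400 ms; t_prop = 400/200000 s = 2.0000 ms; subtotal = 2.0400 ms
End-to-end = 2.8000 + 2.0400 = 4.8400 ms -> 4.840 ms (3 dp)

4.840


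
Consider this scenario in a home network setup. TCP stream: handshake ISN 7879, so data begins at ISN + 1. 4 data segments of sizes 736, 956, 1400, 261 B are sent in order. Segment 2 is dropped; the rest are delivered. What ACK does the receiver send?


SYN uses sequence number 7879; first data byte = ISN + 1 = 7880.
Segment 1: SEQ = 7880, len = 736 B, covers [7880, 8615]
Segment 2: SEQ = 8616, len = 956 B, covers [8616, 9571] [LOST]
Segment 3: SEQ = 9572, len = 1400 B, covers [9572, 10971]
Segment 4: SEQ = 10972, len = 261 B, covers [10972, 11232]
In-order data received: bytes [7880, 8615] (segments 1..1).
Segment 2 missing -> gap begins at byte 8616; later segments buffered out of order.
Cumulative ACK = next expected in-order byte = 7880 + 736 = 8616

8616


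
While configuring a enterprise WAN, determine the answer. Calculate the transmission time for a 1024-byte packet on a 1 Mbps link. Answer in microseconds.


Given: packet = 1024 bytes, bandwidth = 1 Mbps
Packet in bits = 1024 * 8 = 8192 bits
Bandwidth = 1 * 10^6 = 1000000 bps
Time = 8192 / 1000000 seconds
Time in us = 8192 * 10^6 / 1000000 = 8192

8192


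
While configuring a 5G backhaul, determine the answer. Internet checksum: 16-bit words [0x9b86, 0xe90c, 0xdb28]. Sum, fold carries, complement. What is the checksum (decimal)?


Given words: [0x9b86, 0xe90c, 0xdb28]
Step 1: Sum all words
Raw sum = 39814 + 59660 + 56104 = 155578
Step 2: Fold carry: (24506 + 2) = 24508
One's complement = ~24508 & 0xFFFF = 41027

41027


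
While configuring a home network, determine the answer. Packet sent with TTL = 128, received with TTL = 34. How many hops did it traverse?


Given: initial TTL = 128, received TTL = 34
Hops = initial TTL - received TTL
Hops = 128 - 34 = 94

94


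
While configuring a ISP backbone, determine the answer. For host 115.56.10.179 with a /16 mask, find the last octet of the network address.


Given: IP = 115.56.10.179, prefix = /16
Subnet mask = 255.255.0.0
Last octet of IP: 179
Last octet of mask: 0
Network last octet = 179 AND 0 = 0

0


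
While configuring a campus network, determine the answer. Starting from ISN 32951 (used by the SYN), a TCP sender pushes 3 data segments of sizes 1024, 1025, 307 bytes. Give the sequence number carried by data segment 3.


The SYN occupies sequence number ISN = 32951, so the first data byte is ISN + 1 = 32952.
SEQ of data segment i = (ISN + 1) + sum of payload sizes of segments 1..i-1.
Segment 1: SEQ = 32952, payload = 1024 bytes
Segment 2: SEQ = 33976, payload = 1025 bytes
Segment 3: SEQ = 35001, payload = 307 bytes
SEQ of segment 3 = 32952 + 1024 + 1025 = 35001

35001


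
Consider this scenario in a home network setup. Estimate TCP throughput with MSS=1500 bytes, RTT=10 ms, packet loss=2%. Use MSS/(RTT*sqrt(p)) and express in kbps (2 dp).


Given: MSS = 1500 bytes, RTT = 10 ms, loss = 2%
RTT in seconds = 10 / 1000 = 0.01
Loss rate = 2% = 0.02
sqrt(loss) = sqrt(0.02) = 0.141421356237
Throughput (bytes/s) = 1500 / (0.01 * 0.141421356237) = 1060660.1718
Throughput (kbps) = 1060660.1718 * 8 / 1000 = 8485.281374 -> 8485.28 kbps (2 dp)

8485.28


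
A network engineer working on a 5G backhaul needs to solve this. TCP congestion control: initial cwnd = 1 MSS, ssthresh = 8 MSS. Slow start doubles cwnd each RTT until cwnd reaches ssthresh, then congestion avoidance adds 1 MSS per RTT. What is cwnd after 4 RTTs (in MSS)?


RTT 0: cwnd = 1 MSS (initial)
RTT 1: cwnd = 2 MSS (slow start, doubled)
RTT 2: cwnd = 4 MSS (slow start, doubled)
RTT 3: cwnd = 8 MSS (slow start, doubled)
RTT 4: cwnd = 9 MSS (congestion avoidance, +1)

9


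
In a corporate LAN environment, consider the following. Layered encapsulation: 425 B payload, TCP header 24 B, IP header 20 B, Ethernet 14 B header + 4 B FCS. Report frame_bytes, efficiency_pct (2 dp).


TCP segment = 425 + 24 = 449 B
IP packet = 449 + 20 = 469 B
Ethernet frame = 469 + 14 + 4 = 487 B
Efficiency = app / frame = 425 / 487 = 0.872690 = 87.2690% -> 87.27% (2 dp)

487, 87.27


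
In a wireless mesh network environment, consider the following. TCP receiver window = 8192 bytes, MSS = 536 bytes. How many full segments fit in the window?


Given: RWND = 8192 bytes, MSS = 536 bytes
Full segments = floor(RWND / MSS)
Full segments = floor(8192 / 536)
Full segments = floor(15.2836) = 15

15


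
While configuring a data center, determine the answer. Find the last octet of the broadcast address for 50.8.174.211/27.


Given: IP = 50.8.174.211, prefix = /27
Host bits = 32 - 27 = 5
Network last octet = 211 AND mask = 192
Host part size = 2^5 - 1 = 31
Broadcast last octet = 192 OR 31 = 223

223


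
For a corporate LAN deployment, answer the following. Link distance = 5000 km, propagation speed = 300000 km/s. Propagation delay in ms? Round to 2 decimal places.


Given: distance = 5000 km, speed = 300000 km/s
Delay = distance / speed = 5000 / 300000 seconds
Delay in ms = 5000 * 1000 / 300000
Delay = 16.6667 ms
Rounded to 2 dp = 16.67 ms

16.67


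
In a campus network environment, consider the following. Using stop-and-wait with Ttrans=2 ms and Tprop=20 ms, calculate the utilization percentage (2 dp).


Given: Ttrans = 2 ms, Tprop = 20 ms
RTT = 2 * Tprop = 2 * 20 = 40 ms
U = Ttrans / (Ttrans + RTT)
U = 2 / (2 + 40)
U = 2 / 42 = 0.047619
U% = 4.76%

4.76


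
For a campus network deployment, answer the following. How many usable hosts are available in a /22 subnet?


Given: subnet mask /22
Host bits = 32 - 22 = 10
Total addresses = 2^10 = 1024
Usable hosts = 1024 - 2 (network + broadcast) = 1022

1022


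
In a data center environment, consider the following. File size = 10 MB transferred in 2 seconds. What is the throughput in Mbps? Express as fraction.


Given: file = 10 MB, time = 2 s
File in Mb = 10 * 8 = 80 Mb
Throughput = 80 / 2 Mbps
Throughput = 40 Mbps

40


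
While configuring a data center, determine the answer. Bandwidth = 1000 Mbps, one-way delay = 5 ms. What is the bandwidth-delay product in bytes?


Given: bandwidth = 1000 Mbps, delay = 5 ms
BDP in bits = 1000 * 10^6 * 5 / 1000
BDP in bits = 5000000
BDP in bytes = 5000000 / 8 = 625000

625000


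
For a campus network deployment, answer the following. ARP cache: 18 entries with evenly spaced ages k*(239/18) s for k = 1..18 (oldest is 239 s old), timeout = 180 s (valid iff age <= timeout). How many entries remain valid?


Ages are k * 239/18 s for k = 1..18 (spacing = 13.2778 s).
Entry k is valid iff k * 239/18 <= 180 iff k <= 18 * 180 / 239 = 13.5565
n_valid = floor(13.5565) = 13
(n_stale = 18 - 13 = 5)

13


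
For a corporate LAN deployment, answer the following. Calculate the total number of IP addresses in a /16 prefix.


Given: CIDR prefix /16
Host bits = 32 - 16 = 16
Total addresses = 2^16 = 65536

65536


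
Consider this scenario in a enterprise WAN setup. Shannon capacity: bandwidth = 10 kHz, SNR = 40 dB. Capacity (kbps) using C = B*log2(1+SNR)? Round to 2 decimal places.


Given: B = 10 kHz, SNR = 40 dB
SNR linear = 10^(40/10) = 10000
1 + SNR = 10001
log2(10001) = 13.2878566418
C = 10 * 1000 * 13.2878566418 = 132878.5664 bps
C = 132.878566 kbps -> 132.88 kbps (2 dp)

132.88


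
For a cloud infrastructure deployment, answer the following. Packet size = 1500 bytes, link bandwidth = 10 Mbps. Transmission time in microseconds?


Given: packet = 1500 bytes, bandwidth = 10 Mbps
Packet in bits = 1500 * 8 = 12000 bits
Bandwidth = 10 * 10^6 = 10000000 bps
Time = 12000 / 10000000 seconds
Time in us = 12000 * 10^6 / 10000000 = 1200

1200


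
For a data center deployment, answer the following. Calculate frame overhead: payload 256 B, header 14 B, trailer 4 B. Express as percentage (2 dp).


Given: payload = 256 B, header = 14 B, trailer = 4 B
Overhead bytes = header + trailer = 14 + 4 = 18
Total frame = payload + overhead = 256 + 18 = 274
Overhead % = 18 / 274 * 100 = 6.5693% -> 6.57% (2 dp)

6.57


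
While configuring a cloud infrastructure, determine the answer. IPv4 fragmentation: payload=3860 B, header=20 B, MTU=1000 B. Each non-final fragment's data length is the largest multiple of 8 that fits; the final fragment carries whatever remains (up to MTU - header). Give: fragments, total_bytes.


Max data per non-final fragment = floor((MTU - header)/8)*8 = floor((1000 - 20)/8)*8 = floor(980/8)*8 = 976 B
Final fragment needs no 8-byte alignment: it can carry up to MTU - header = 980 B
Non-final fragments needed = ceil((payload - 980) / 976) = ceil(2880/976) = ceil(2.9508) = 3
Number of fragments = 3 + 1 = 4
Fragment sizes (data): 3 * 976 B + 932 B (last, 932 <= 980 OK)
Total bytes sent = payload + n_frags * header = 3860 + 4*20 = 3860 + 80 = 3940 B

4, 3940


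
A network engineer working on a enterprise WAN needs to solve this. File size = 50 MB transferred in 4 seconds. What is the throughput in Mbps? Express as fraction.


Given: file = 50 MB, time = 4 s
File in Mb = 50 * 8 = 400 Mb
Throughput = 400 / 4 Mbps
Throughput = 100 Mbps

100


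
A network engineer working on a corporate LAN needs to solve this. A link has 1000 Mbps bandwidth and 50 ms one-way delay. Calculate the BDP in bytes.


Given: bandwidth = 1000 Mbps, delay = 50 ms
BDP in bits = 1000 * 10^6 * 50 / 1000
BDP in bits = 50000000
BDP in bytes = 50000000 / 8 = 6250000

6250000


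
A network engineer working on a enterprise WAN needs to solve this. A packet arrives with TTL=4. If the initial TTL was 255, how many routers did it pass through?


Given: initial TTL = 255, received TTL = 4
Hops = initial TTL - received TTL
Hops = 255 - 4 = 251

251


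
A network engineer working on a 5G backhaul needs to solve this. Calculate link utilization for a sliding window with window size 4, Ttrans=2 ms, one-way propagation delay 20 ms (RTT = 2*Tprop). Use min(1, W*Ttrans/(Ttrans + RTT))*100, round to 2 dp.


Given: W = 4, Ttrans = 2 ms, RTT = 40 ms (= 2 * Tprop, Tprop = 20 ms)
Cycle time = Ttrans + RTT = 2 + 40 = 42 ms (first packet sent until its ACK returns)
W * Ttrans = 4 * 2 = 8 ms of sending per cycle
W * Ttrans / (Ttrans + RTT) = 8 / 42 = 0.190476
U = min(1, 0.190476) = 0.190476
U% = 19.05%

19.05


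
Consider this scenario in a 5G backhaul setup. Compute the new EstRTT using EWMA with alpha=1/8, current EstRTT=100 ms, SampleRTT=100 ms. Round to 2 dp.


Given: EstRTT = 100 ms, SampleRTT = 100 ms, alpha = 1/8
New EstRTT = (1 - alpha) * EstRTT + alpha * SampleRTT
(7/8) * 100 = 87.5
(1/8) * 100 = 12.5
New EstRTT = 87.5 + 12.5 = 100 ms -> 100.00 ms (2 dp)

100.00


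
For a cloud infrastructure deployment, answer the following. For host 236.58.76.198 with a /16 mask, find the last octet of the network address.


Given: IP = 236.58.76.198, prefix = /16
Subnet mask = 255.255.0.0
Last octet of IP: 198
Last octet of mask: 0
Network last octet = 198 AND 0 = 0

0
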